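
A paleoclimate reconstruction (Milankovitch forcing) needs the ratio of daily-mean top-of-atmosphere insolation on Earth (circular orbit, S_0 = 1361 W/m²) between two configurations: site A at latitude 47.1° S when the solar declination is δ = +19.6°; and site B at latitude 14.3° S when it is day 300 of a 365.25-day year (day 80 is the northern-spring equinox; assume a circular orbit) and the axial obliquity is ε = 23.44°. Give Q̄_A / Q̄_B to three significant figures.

Q̄_A / Q̄_B ≈ 0.293

— Configuration A (ϕ=-47.1°):
cos h₀ = −tan(-47.1°) tan(+19.600°) = 0.3832, h₀ = 1.1775 rad.
Bracket: h₀ sin ϕ sin δ + cos ϕ cos δ sin h₀ = 1.1775×-0.73254×0.33545 + 0.68072×0.94206×0.92367 = -0.289348 + 0.592330 = 0.302982.
Q̄ = (S_0/π) × [bracket] = (1361/π) × 0.302982 = 131.26 W/m².
— Configuration B (ϕ=-14.3°):
Solar longitude: L_s = 360° × (300 − 80)/365.25 = 216.838°.
sin δ = sin 23.44° × sin 216.838° = -0.23849, so δ = -13.798°.
cos h₀ = −tan(-14.3°) tan(-13.798°) = -0.0626, h₀ = 1.6334 rad.
Bracket: h₀ sin ϕ sin δ + cos ϕ cos δ sin h₀ = 1.6334×-0.24700×-0.23849 + 0.96902×0.97114×0.99804 = 0.096219 + 0.939210 = 1.035429.
Q̄ = (S_0/π) × [bracket] = (1361/π) × 1.035429 = 448.57 W/m².
Ratio Q̄_A / Q̄_B = 131.26 / 448.57 = 0.2926.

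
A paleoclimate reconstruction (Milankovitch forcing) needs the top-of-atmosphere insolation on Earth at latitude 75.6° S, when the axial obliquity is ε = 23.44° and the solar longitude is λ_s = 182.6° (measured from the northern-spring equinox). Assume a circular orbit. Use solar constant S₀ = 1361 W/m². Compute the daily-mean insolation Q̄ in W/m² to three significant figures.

Solar declination: sin δ = sin ε · sin λ_s = sin 23.44° × sin 182.6° = -0.01804, so δ = -1.034°.
cos H₀ = −tan(-75.6°) tan(-1.034°) = -0.0703, H₀ = 1.6411 rad.
Bracket: H₀ sin φ sin δ + cos φ cos δ sin H₀ = 1.6411×-0.96858×-0.01804 + 0.24869×0.99984×0.99753 = 0.028675 + 0.248036 = 0.276711.
Q̄ = (S₀/π) × [bracket] = (1361/π) × 0.276711 = 119.9 W/m².

Q̄ ≈ 120 W/m²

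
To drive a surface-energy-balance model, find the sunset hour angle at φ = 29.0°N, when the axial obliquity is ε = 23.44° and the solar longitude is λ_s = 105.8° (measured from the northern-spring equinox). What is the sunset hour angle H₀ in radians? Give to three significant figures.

H₀ = 1.80 rad

Solar declination: sin δ = sin ε · sin λ_s = sin 23.44° × sin 105.8° = 0.38276, so δ = +22.505°.
cos H₀ = −tan φ · tan δ = −tan(+29.0°) × tan(+22.505°) = -0.2297, so H₀ = 1.8025 rad = 103.28°.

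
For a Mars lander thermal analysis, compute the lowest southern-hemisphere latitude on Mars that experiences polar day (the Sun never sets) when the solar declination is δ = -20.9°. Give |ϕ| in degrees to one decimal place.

Polar day requires cos h₀ = −tan ϕ tan δ ≤ −1, i.e. tan ϕ tan δ ≥ 1.
The boundary is |tan ϕ| · |tan δ| = 1, so |ϕ| = 90° − |δ| = 90° − 20.9° = 69.1° in the southern hemisphere.

|ϕ| = 69.1°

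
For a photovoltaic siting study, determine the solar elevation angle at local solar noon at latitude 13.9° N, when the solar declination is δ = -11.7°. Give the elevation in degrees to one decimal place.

64.4°

At local noon the hour angle is zero, so the zenith angle equals |ϕ − δ| = |+13.9° − (-11.700°)| = 25.600°.
Elevation = 90° − 25.600° = 64.4°.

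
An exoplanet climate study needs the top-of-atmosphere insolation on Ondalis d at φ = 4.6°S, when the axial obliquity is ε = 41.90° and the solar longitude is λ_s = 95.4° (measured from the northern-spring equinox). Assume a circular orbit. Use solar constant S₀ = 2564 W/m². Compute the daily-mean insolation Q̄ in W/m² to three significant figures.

Solar declination: sin δ = sin ε · sin λ_s = sin 41.90° × sin 95.4° = 0.66487, so δ = +41.672°.
cos H₀ = −tan(-4.6°) tan(+41.672°) = 0.0716, H₀ = 1.4991 rad.
Bracket: H₀ sin φ sin δ + cos φ cos δ sin H₀ = 1.4991×-0.08020×0.66487 + 0.99678×0.74696×0.99743 = -0.079936 + 0.742641 = 0.662705.
Q̄ = (S₀/π) × [bracket] = (2564/π) × 0.662705 = 540.9 W/m².

Q̄ ≈ 541 W/m²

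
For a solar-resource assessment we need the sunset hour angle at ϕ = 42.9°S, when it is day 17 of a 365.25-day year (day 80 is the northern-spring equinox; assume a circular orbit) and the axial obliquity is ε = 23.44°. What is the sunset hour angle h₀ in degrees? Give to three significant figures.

h₀ = 110°

Solar longitude: L_s = 360° × (17 − 80)/365.25 = -62.094°, i.e. -62.094° + 360° = 297.906°.
sin δ = sin 23.44° × sin 297.906° = -0.35153, so δ = -20.581°.
cos h₀ = −tan ϕ · tan δ = −tan(-42.9°) × tan(-20.581°) = -0.3489, so h₀ = 1.9272 rad = 110.42°.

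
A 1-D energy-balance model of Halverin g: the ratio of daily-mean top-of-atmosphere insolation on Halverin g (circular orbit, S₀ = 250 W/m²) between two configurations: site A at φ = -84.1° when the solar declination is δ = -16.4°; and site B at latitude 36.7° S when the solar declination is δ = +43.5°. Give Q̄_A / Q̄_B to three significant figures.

— Configuration A (φ=-84.1°):
cos H₀ = −tan(-84.1°) tan(-16.400°) = -2.8480 ≤ −1 ⇒ polar day, H₀ = π.
Bracket: H₀ sin φ sin δ + cos φ cos δ sin H₀ = 3.1416×-0.99470×-0.28234 + 0.10279×0.95931×0.00000 = 0.882298 + 0.000000 = 0.882298.
Q̄ = (S₀/π) × [bracket] = (250/π) × 0.882298 = 70.211 W/m².
— Configuration B (φ=-36.7°):
cos H₀ = −tan(-36.7°) tan(+43.500°) = 0.7073, H₀ = 0.7851 rad.
Bracket: H₀ sin φ sin δ + cos φ cos δ sin H₀ = 0.7851×-0.59763×0.68835 + 0.80178×0.72537×0.70688 = -0.322973 + 0.411112 = 0.088139.
Q̄ = (S₀/π) × [bracket] = (250/π) × 0.088139 = 7.0139 W/m².
Ratio Q̄_A / Q̄_B = 70.211 / 7.0139 = 10.01.

Q̄_A / Q̄_B ≈ 10.0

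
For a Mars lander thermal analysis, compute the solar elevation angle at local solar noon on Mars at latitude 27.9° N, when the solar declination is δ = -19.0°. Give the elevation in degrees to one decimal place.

At local noon the hour angle is zero, so the zenith angle equals |φ − δ| = |+27.9° − (-19.000°)| = 46.900°.
Elevation = 90° − 46.900° = 43.1°.

43.1°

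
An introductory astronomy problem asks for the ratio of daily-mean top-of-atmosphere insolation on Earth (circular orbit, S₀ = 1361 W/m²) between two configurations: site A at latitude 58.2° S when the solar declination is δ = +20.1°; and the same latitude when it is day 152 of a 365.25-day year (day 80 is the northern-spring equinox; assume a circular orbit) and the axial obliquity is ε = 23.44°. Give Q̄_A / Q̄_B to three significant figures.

— Configuration A (φ=-58.2°):
cos H₀ = −tan(-58.2°) tan(+20.100°) = 0.5902, H₀ = 0.9395 rad.
Bracket: H₀ sin φ sin δ + cos φ cos δ sin H₀ = 0.9395×-0.84989×0.34366 + 0.52696×0.93909×0.80725 = -0.274403 + 0.399478 = 0.125075.
Q̄ = (S₀/π) × [bracket] = (1361/π) × 0.125075 = 54.185 W/m².
— Configuration B (φ=-58.2°):
Solar longitude: λ_s = 360° × (152 − 80)/365.25 = 70.965°.
sin δ = sin 23.44° × sin 70.965° = 0.37604, so δ = +22.088°.
cos H₀ = −tan(-58.2°) tan(+22.088°) = 0.6545, H₀ = 0.8572 rad.
Bracket: H₀ sin φ sin δ + cos φ cos δ sin H₀ = 0.8572×-0.84989×0.37604 + 0.52696×0.92660×0.75604 = -0.273955 + 0.369160 = 0.095205.
Q̄ = (S₀/π) × [bracket] = (1361/π) × 0.095205 = 41.245 W/m².
Ratio Q̄_A / Q̄_B = 54.185 / 41.245 = 1.314.

Q̄_A / Q̄_B ≈ 1.31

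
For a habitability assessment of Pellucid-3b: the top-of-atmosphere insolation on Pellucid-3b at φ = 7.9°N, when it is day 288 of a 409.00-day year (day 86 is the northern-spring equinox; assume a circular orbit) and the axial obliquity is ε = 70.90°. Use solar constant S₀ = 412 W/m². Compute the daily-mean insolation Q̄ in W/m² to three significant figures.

Q̄ ≈ 131 W/m²

Solar longitude: λ_s = 360° × (288 − 86)/409.00 = 177.800°.
sin δ = sin 70.90° × sin 177.800° = 0.03628, so δ = +2.079°.
cos H₀ = −tan(+7.9°) tan(+2.079°) = -0.0050, H₀ = 1.5758 rad.
Bracket: H₀ sin φ sin δ + cos φ cos δ sin H₀ = 1.5758×0.13744×0.03628 + 0.99051×0.99934×0.99999 = 0.007857 + 0.989846 = 0.997703.
Q̄ = (S₀/π) × [bracket] = (412/π) × 0.997703 = 130.8 W/m².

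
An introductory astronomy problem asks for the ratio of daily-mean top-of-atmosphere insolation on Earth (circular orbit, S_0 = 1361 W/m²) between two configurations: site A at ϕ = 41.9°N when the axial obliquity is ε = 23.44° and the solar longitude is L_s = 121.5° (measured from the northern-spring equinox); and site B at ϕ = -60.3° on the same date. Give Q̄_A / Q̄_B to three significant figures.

— Configuration A (ϕ=+41.9°):
Solar declination: sin δ = sin ε · sin L_s = sin 23.44° × sin 121.5° = 0.33917, so δ = +19.826°.
cos h₀ = −tan(+41.9°) tan(+19.826°) = -0.3235, h₀ = 1.9002 rad.
Bracket: h₀ sin ϕ sin δ + cos ϕ cos δ sin h₀ = 1.9002×0.66783×0.33917 + 0.74431×0.94072×0.94623 = 0.430410 + 0.662538 = 1.092948.
Q̄ = (S_0/π) × [bracket] = (1361/π) × 1.092948 = 473.49 W/m².
— Configuration B (ϕ=-60.3°):
cos h₀ = −tan(-60.3°) tan(+19.826°) = 0.6321, h₀ = 0.8865 rad.
Bracket: h₀ sin ϕ sin δ + cos ϕ cos δ sin h₀ = 0.8865×-0.86863×0.33917 + 0.49546×0.94072×0.77489 = -0.261175 + 0.361168 = 0.099993.
Q̄ = (S_0/π) × [bracket] = (1361/π) × 0.099993 = 43.319 W/m².
Ratio Q̄_A / Q̄_B = 473.49 / 43.319 = 10.93.

Q̄_A / Q̄_B ≈ 10.9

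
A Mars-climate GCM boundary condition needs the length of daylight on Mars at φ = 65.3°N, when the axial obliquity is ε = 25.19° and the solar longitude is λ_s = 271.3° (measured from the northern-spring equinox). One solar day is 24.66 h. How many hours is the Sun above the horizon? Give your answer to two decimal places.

Solar declination: sin δ = sin ε · sin λ_s = sin 25.19° × sin 271.3° = -0.42551, so δ = -25.183°.
cos H₀ = −tan φ · tan δ = 1.0223 ≥ 1, so the Sun never rises (polar night) and H₀ = 0.
Daylight = 2H₀/(2π) × 24.66 h = (0.0000/π) × 24.66 = 0.00 h.

0.00 h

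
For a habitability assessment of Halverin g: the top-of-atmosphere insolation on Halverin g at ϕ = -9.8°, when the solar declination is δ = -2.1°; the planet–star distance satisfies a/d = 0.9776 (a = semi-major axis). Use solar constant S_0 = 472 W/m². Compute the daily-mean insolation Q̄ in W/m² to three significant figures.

cos h₀ = −tan(-9.8°) tan(-2.100°) = -0.0063, h₀ = 1.5771 rad.
Bracket: h₀ sin ϕ sin δ + cos ϕ cos δ sin h₀ = 1.5771×-0.17021×-0.03664 + 0.98541×0.99933×0.99998 = 0.009836 + 0.984730 = 0.994566.
Inverse-square distance factor (a/d)² = 0.9776² = 0.955702.
Q̄ = (S_0/π) × 0.955702 × [bracket] = (472/π) × 0.955702 × 0.994566 = 142.8 W/m².

Q̄ ≈ 143 W/m²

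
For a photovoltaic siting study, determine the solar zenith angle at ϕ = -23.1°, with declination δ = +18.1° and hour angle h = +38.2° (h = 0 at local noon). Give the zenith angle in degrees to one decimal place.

θ_z = 55.6°

cos θ_z = sin ϕ sin δ + cos ϕ cos δ cos h = -0.121890 + 0.687078 = 0.565188.
θ_z = arccos(0.565188) = 55.6°.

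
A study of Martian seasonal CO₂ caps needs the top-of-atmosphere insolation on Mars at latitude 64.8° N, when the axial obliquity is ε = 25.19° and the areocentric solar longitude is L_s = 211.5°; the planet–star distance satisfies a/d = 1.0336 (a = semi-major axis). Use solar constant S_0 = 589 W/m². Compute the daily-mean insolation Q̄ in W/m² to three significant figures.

sin δ = sin 25.19° × sin 211.5° = -0.22239, so δ = -12.849°.
cos h₀ = −tan(+64.8°) tan(-12.849°) = 0.4847, h₀ = 1.0647 rad.
Bracket: h₀ sin ϕ sin δ + cos ϕ cos δ sin h₀ = 1.0647×0.90483×-0.22239 + 0.42578×0.97496×0.87466 = -0.214244 + 0.363088 = 0.148844.
Inverse-square distance factor (a/d)² = 1.0336² = 1.068329.
Q̄ = (S_0/π) × 1.068329 × [bracket] = (589/π) × 1.068329 × 0.148844 = 29.81 W/m².

Q̄ ≈ 29.8 W/m²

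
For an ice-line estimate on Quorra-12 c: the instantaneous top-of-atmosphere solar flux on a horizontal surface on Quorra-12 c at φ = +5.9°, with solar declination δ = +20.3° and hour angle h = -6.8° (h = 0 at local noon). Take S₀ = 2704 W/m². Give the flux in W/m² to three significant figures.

cos θ_z = sin φ sin δ + cos φ cos δ cos h = 0.035662 + 0.926358 = 0.962020.
Flux = S₀ · cos θ_z = 2704 × 0.962020 = 2601 W/m².

2.60e+03 W/m²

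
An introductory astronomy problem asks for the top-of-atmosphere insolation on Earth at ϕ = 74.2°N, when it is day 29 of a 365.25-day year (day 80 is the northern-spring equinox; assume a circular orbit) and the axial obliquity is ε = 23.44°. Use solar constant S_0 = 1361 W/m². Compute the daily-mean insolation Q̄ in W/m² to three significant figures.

Solar longitude: L_s = 360° × (29 − 80)/365.25 = -50.267°, i.e. -50.267° + 360° = 309.733°.
sin δ = sin 23.44° × sin 309.733° = -0.30591, so δ = -17.813°.
cos h₀ = −tan(+74.2°) tan(-17.813°) = 1.1355 ≥ 1 ⇒ polar night, h₀ = 0 and Q̄ = 0.

Q̄ ≈ 0.00 W/m²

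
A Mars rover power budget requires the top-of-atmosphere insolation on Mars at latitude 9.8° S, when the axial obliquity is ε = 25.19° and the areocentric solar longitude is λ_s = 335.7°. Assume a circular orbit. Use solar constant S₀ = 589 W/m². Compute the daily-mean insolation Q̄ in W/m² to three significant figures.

Q̄ ≈ 191 W/m²

sin δ = sin 25.19° × sin 335.7° = -0.17515, so δ = -10.087°.
cos H₀ = −tan(-9.8°) tan(-10.087°) = -0.0307, H₀ = 1.6015 rad.
Bracket: H₀ sin φ sin δ + cos φ cos δ sin H₀ = 1.6015×-0.17021×-0.17515 + 0.98541×0.98454×0.99953 = 0.047744 + 0.969720 = 1.017464.
Q̄ = (S₀/π) × [bracket] = (589/π) × 1.017464 = 190.8 W/m².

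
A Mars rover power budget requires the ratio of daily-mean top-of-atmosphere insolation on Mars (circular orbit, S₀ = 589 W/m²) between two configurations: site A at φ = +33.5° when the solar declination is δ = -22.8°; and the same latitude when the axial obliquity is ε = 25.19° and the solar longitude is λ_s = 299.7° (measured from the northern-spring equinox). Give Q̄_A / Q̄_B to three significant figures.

Q̄_A / Q̄_B ≈ 0.961

— Configuration A (φ=+33.5°):
cos H₀ = −tan(+33.5°) tan(-22.800°) = 0.2782, H₀ = 1.2888 rad.
Bracket: H₀ sin φ sin δ + cos φ cos δ sin H₀ = 1.2888×0.55194×-0.38752 + 0.83389×0.92186×0.96051 = -0.275659 + 0.738373 = 0.462714.
Q̄ = (S₀/π) × [bracket] = (589/π) × 0.462714 = 86.752 W/m².
— Configuration B (φ=+33.5°):
Solar declination: sin δ = sin ε · sin λ_s = sin 25.19° × sin 299.7° = -0.36971, so δ = -21.698°.
cos H₀ = −tan(+33.5°) tan(-21.698°) = 0.2634, H₀ = 1.3043 rad.
Bracket: H₀ sin φ sin δ + cos φ cos δ sin H₀ = 1.3043×0.55194×-0.36971 + 0.83389×0.92915×0.96470 = -0.266153 + 0.747458 = 0.481305.
Q̄ = (S₀/π) × [bracket] = (589/π) × 0.481305 = 90.237 W/m².
Ratio Q̄_A / Q̄_B = 86.752 / 90.237 = 0.9614.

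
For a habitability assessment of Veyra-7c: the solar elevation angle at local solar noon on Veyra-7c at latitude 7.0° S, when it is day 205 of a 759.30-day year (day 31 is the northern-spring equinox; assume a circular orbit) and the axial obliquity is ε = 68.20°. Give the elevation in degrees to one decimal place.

16.0°

Solar longitude: λ_s = 360° × (205 − 31)/759.30 = 82.497°.
sin δ = sin 68.20° × sin 82.497° = 0.92054, so δ = +67.005°.
At local noon the hour angle is zero, so the zenith angle equals |φ − δ| = |-7.0° − (+67.005°)| = 74.005°.
Elevation = 90° − 74.005° = 16.0°.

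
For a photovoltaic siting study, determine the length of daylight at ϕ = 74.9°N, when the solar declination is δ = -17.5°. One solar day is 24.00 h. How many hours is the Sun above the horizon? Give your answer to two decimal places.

0.00 h

cos h₀ = −tan ϕ · tan δ = 1.1685 ≥ 1, so the Sun never rises (polar night) and h₀ = 0.
Daylight = 2h₀/(2π) × 24.00 h = (0.0000/π) × 24.00 = 0.00 h.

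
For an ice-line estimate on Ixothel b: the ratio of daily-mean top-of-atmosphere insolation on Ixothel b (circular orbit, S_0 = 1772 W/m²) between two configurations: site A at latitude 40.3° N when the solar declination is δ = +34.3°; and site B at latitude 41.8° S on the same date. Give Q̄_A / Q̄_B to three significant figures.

Q̄_A / Q̄_B ≈ 9.08

— Configuration A (ϕ=+40.3°):
cos h₀ = −tan(+40.3°) tan(+34.300°) = -0.5785, h₀ = 2.1877 rad.
Bracket: h₀ sin ϕ sin δ + cos ϕ cos δ sin h₀ = 2.1877×0.64679×0.56353 + 0.76267×0.82610×0.81568 = 0.797385 + 0.513912 = 1.311297.
Q̄ = (S_0/π) × [bracket] = (1772/π) × 1.311297 = 739.63 W/m².
— Configuration B (ϕ=-41.8°):
cos h₀ = −tan(-41.8°) tan(+34.300°) = 0.6099, h₀ = 0.9148 rad.
Bracket: h₀ sin ϕ sin δ + cos ϕ cos δ sin h₀ = 0.9148×-0.66653×0.56353 + 0.74548×0.82610×0.79247 = -0.343608 + 0.488036 = 0.144428.
Q̄ = (S_0/π) × [bracket] = (1772/π) × 0.144428 = 81.464 W/m².
Ratio Q̄_A / Q̄_B = 739.63 / 81.464 = 9.079.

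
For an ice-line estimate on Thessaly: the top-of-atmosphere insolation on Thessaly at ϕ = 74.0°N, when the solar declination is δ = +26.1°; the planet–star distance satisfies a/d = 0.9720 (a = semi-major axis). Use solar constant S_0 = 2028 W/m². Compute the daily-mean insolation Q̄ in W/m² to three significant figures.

cos h₀ = −tan(+74.0°) tan(+26.100°) = -1.7085 ≤ −1 ⇒ polar day, h₀ = π.
Bracket: h₀ sin ϕ sin δ + cos ϕ cos δ sin h₀ = 3.1416×0.96126×0.43994 + 0.27564×0.89803×0.00000 = 1.328572 + 0.000000 = 1.328572.
Inverse-square distance factor (a/d)² = 0.9720² = 0.944784.
Q̄ = (S_0/π) × 0.944784 × [bracket] = (2028/π) × 0.944784 × 1.328572 = 810.3 W/m².

Q̄ ≈ 810 W/m²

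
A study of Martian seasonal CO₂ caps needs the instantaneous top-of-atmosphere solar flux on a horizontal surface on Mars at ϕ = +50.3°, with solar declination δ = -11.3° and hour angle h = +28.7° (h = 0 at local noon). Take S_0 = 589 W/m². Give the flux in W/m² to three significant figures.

235 W/m²

cos θ_z = sin ϕ sin δ + cos ϕ cos δ cos h = -0.150761 + 0.549431 = 0.398670.
Flux = S_0 · cos θ_z = 589 × 0.398670 = 234.8 W/m².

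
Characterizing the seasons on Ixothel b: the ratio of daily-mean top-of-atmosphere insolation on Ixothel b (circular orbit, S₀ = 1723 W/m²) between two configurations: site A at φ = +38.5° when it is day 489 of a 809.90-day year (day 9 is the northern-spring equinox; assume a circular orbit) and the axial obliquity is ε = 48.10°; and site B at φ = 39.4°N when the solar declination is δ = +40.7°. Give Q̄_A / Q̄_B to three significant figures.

— Configuration A (φ=+38.5°):
Solar longitude: λ_s = 360° × (489 − 9)/809.90 = 213.360°.
sin δ = sin 48.10° × sin 213.360° = -0.40929, so δ = -24.160°.
cos H₀ = −tan(+38.5°) tan(-24.160°) = 0.3568, H₀ = 1.2059 rad.
Bracket: H₀ sin φ sin δ + cos φ cos δ sin H₀ = 1.2059×0.62251×-0.40929 + 0.78261×0.91240×0.93417 = -0.307248 + 0.667047 = 0.359799.
Q̄ = (S₀/π) × [bracket] = (1723/π) × 0.359799 = 197.33 W/m².
— Configuration B (φ=+39.4°):
cos H₀ = −tan(+39.4°) tan(+40.700°) = -0.7065, H₀ = 2.3554 rad.
Bracket: H₀ sin φ sin δ + cos φ cos δ sin H₀ = 2.3554×0.63473×0.65210 + 0.77273×0.75813×0.70769 = 0.974918 + 0.414586 = 1.389504.
Q̄ = (S₀/π) × [bracket] = (1723/π) × 1.389504 = 762.07 W/m².
Ratio Q̄_A / Q̄_B = 197.33 / 762.07 = 0.2589.

Q̄_A / Q̄_B ≈ 0.259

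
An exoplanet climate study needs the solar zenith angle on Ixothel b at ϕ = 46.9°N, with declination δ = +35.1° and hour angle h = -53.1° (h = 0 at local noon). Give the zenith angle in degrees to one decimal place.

θ_z = 40.9°

cos θ_z = sin ϕ sin δ + cos ϕ cos δ cos h = 0.419847 + 0.335647 = 0.755494.
θ_z = arccos(0.755494) = 40.9°.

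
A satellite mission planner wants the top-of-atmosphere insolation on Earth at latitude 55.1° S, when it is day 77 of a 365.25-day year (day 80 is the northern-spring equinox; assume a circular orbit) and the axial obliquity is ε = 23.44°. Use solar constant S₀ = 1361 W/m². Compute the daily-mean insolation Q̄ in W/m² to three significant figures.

Solar longitude: λ_s = 360° × (77 − 80)/365.25 = -2.957°, i.e. -2.957° + 360° = 357.043°.
sin δ = sin 23.44° × sin 357.043° = -0.02052, so δ = -1.176°.
cos H₀ = −tan(-55.1°) tan(-1.176°) = -0.0294, H₀ = 1.6002 rad.
Bracket: H₀ sin φ sin δ + cos φ cos δ sin H₀ = 1.6002×-0.82015×-0.02052 + 0.57215×0.99979×0.99957 = 0.026931 + 0.571784 = 0.598715.
Q̄ = (S₀/π) × [bracket] = (1361/π) × 0.598715 = 259.4 W/m².

Q̄ ≈ 259 W/m²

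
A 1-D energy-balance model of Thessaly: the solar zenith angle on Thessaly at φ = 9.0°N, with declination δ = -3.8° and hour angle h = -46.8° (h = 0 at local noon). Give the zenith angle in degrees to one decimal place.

cos θ_z = sin φ sin δ + cos φ cos δ cos h = -0.010368 + 0.674633 = 0.664265.
θ_z = arccos(0.664265) = 48.4°.

θ_z = 48.4°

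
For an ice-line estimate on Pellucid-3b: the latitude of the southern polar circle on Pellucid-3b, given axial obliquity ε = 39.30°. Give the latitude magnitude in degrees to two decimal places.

The polar circle is the lowest latitude that experiences at least one full rotation of continuous darkness at the northern-summer solstice; it lies at |φ| = 90° − ε = 90° − 39.30° = 50.70°.

50.70°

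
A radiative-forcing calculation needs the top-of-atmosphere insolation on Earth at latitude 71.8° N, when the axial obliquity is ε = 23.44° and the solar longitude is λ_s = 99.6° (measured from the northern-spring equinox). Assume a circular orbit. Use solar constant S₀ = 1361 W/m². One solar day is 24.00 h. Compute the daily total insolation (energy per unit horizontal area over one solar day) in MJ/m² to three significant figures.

Solar declination: sin δ = sin ε · sin λ_s = sin 23.44° × sin 99.6° = 0.39222, so δ = +23.093°.
cos H₀ = −tan(+71.8°) tan(+23.093°) = -1.2969 ≤ −1 ⇒ polar day, H₀ = π.
Bracket: H₀ sin φ sin δ + cos φ cos δ sin H₀ = 3.1416×0.94997×0.39222 + 0.31233×0.91987×0.00000 = 1.170551 + 0.000000 = 1.170551.
Q̄ = (S₀/π) × [bracket] = (1361/π) × 1.170551 = 507.11 W/m².
Daily total = Q̄ × 24.00 h × 3600 s/h = 507.11 × 24.00 × 3600 / 10⁶ = 43.81 MJ/m².

43.8 MJ/m²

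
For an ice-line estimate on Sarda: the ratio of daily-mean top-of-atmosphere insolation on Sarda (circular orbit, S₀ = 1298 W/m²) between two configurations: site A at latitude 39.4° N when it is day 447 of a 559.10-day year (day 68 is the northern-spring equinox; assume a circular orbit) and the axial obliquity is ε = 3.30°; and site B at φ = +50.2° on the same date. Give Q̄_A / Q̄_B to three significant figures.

— Configuration A (φ=+39.4°):
Solar longitude: λ_s = 360° × (447 − 68)/559.10 = 244.035°.
sin δ = sin 3.30° × sin 244.035° = -0.05175, so δ = -2.967°.
cos H₀ = −tan(+39.4°) tan(-2.967°) = 0.0426, H₀ = 1.5282 rad.
Bracket: H₀ sin φ sin δ + cos φ cos δ sin H₀ = 1.5282×0.63473×-0.05175 + 0.77273×0.99866×0.99909 = -0.050197 + 0.770992 = 0.720795.
Q̄ = (S₀/π) × [bracket] = (1298/π) × 0.720795 = 297.81 W/m².
— Configuration B (φ=+50.2°):
cos H₀ = −tan(+50.2°) tan(-2.967°) = 0.0622, H₀ = 1.5086 rad.
Bracket: H₀ sin φ sin δ + cos φ cos δ sin H₀ = 1.5086×0.76828×-0.05175 + 0.64011×0.99866×0.99806 = -0.059980 + 0.638012 = 0.578032.
Q̄ = (S₀/π) × [bracket] = (1298/π) × 0.578032 = 238.82 W/m².
Ratio Q̄_A / Q̄_B = 297.81 / 238.82 = 1.247.

Q̄_A / Q̄_B ≈ 1.25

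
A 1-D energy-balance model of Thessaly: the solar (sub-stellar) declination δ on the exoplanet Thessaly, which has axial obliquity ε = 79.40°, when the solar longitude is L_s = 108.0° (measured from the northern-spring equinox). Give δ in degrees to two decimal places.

δ = +69.20°

sin δ = sin ε · sin L_s = sin 79.40° × sin 108.0° = 0.934827.
δ = arcsin(0.934827) = +69.20°.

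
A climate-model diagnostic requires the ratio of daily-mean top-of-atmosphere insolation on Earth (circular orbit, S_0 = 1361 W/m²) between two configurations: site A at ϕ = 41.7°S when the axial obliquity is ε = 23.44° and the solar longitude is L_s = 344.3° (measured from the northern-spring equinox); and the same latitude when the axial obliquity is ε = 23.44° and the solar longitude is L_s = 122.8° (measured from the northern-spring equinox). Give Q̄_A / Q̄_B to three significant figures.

Q̄_A / Q̄_B ≈ 2.20

— Configuration A (ϕ=-41.7°):
Solar declination: sin δ = sin ε · sin L_s = sin 23.44° × sin 344.3° = -0.10764, so δ = -6.179°.
cos h₀ = −tan(-41.7°) tan(-6.179°) = -0.0965, h₀ = 1.6674 rad.
Bracket: h₀ sin ϕ sin δ + cos ϕ cos δ sin h₀ = 1.6674×-0.66523×-0.10764 + 0.74664×0.99419×0.99534 = 0.119395 + 0.738843 = 0.858238.
Q̄ = (S_0/π) × [bracket] = (1361/π) × 0.858238 = 371.81 W/m².
— Configuration B (ϕ=-41.7°):
Solar declination: sin δ = sin ε · sin L_s = sin 23.44° × sin 122.8° = 0.33437, so δ = +19.534°.
cos h₀ = −tan(-41.7°) tan(+19.534°) = 0.3161, h₀ = 1.2492 rad.
Bracket: h₀ sin ϕ sin δ + cos ϕ cos δ sin h₀ = 1.2492×-0.66523×0.33437 + 0.74664×0.94244×0.94872 = -0.277863 + 0.667580 = 0.389717.
Q̄ = (S_0/π) × [bracket] = (1361/π) × 0.389717 = 168.83 W/m².
Ratio Q̄_A / Q̄_B = 371.81 / 168.83 = 2.202.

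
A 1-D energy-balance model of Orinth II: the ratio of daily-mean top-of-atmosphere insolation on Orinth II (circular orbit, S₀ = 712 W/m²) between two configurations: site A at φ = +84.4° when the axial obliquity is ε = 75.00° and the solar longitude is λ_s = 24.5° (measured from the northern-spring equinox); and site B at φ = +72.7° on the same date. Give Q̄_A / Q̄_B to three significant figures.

Q̄_A / Q̄_B ≈ 1.04

— Configuration A (φ=+84.4°):
Solar declination: sin δ = sin ε · sin λ_s = sin 75.00° × sin 24.5° = 0.40056, so δ = +23.613°.
cos H₀ = −tan(+84.4°) tan(+23.613°) = -4.4586 ≤ −1 ⇒ polar day, H₀ = π.
Bracket: H₀ sin φ sin δ + cos φ cos δ sin H₀ = 3.1416×0.99523×0.40056 + 0.09758×0.91627×0.00000 = 1.252397 + 0.000000 = 1.252397.
Q̄ = (S₀/π) × [bracket] = (712/π) × 1.252397 = 283.84 W/m².
— Configuration B (φ=+72.7°):
cos H₀ = −tan(+72.7°) tan(+23.613°) = -1.4036 ≤ −1 ⇒ polar day, H₀ = π.
Bracket: H₀ sin φ sin δ + cos φ cos δ sin H₀ = 3.1416×0.95476×0.40056 + 0.29737×0.91627×0.00000 = 1.201469 + 0.000000 = 1.201469.
Q̄ = (S₀/π) × [bracket] = (712/π) × 1.201469 = 272.30 W/m².
Ratio Q̄_A / Q̄_B = 283.84 / 272.30 = 1.042.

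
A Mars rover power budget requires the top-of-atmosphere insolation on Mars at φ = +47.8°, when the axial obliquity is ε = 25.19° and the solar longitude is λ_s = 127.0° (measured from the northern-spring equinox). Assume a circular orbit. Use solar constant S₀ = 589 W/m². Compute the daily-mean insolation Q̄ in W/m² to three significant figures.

Solar declination: sin δ = sin ε · sin λ_s = sin 25.19° × sin 127.0° = 0.33992, so δ = +19.872°.
cos H₀ = −tan(+47.8°) tan(+19.872°) = -0.3986, H₀ = 1.9808 rad.
Bracket: H₀ sin φ sin δ + cos φ cos δ sin H₀ = 1.9808×0.74080×0.33992 + 0.67172×0.94046×0.91712 = 0.498791 + 0.579368 = 1.078159.
Q̄ = (S₀/π) × [bracket] = (589/π) × 1.078159 = 202.1 W/m².

Q̄ ≈ 202 W/m²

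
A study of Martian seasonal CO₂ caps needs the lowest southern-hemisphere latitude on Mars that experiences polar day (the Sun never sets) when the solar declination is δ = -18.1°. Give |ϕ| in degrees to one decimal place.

Polar day requires cos h₀ = −tan ϕ tan δ ≤ −1, i.e. tan ϕ tan δ ≥ 1.
The boundary is |tan ϕ| · |tan δ| = 1, so |ϕ| = 90° − |δ| = 90° − 18.1° = 71.9° in the southern hemisphere.

|ϕ| = 71.9°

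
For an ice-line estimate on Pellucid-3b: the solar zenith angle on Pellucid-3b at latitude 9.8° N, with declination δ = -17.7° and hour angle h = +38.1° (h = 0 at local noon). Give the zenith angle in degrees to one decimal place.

θ_z = 46.6°

cos θ_z = sin φ sin δ + cos φ cos δ cos h = -0.051749 + 0.738743 = 0.686994.
θ_z = arccos(0.686994) = 46.6°.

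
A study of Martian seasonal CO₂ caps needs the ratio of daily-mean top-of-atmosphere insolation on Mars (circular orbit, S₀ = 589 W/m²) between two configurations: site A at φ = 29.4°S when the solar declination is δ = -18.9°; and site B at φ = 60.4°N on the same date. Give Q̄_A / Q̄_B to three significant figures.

— Configuration A (φ=-29.4°):
cos H₀ = −tan(-29.4°) tan(-18.900°) = -0.1929, H₀ = 1.7649 rad.
Bracket: H₀ sin φ sin δ + cos φ cos δ sin H₀ = 1.7649×-0.49090×-0.32392 + 0.87121×0.94609×0.98121 = 0.280641 + 0.808756 = 1.089397.
Q̄ = (S₀/π) × [bracket] = (589/π) × 1.089397 = 204.25 W/m².
— Configuration B (φ=+60.4°):
cos H₀ = −tan(+60.4°) tan(-18.900°) = 0.6027, H₀ = 0.9239 rad.
Bracket: H₀ sin φ sin δ + cos φ cos δ sin H₀ = 0.9239×0.86949×-0.32392 + 0.49394×0.94609×0.79797 = -0.260212 + 0.372901 = 0.112689.
Q̄ = (S₀/π) × [bracket] = (589/π) × 0.112689 = 21.127 W/m².
Ratio Q̄_A / Q̄_B = 204.25 / 21.127 = 9.668.

Q̄_A / Q̄_B ≈ 9.67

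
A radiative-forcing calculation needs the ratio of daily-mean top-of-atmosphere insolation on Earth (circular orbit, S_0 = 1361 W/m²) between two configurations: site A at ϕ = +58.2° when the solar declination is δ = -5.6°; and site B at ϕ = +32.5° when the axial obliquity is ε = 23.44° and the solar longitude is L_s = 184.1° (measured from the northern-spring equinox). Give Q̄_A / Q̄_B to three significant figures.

— Configuration A (ϕ=+58.2°):
cos h₀ = −tan(+58.2°) tan(-5.600°) = 0.1581, h₀ = 1.4120 rad.
Bracket: h₀ sin ϕ sin δ + cos ϕ cos δ sin h₀ = 1.4120×0.84989×-0.09758 + 0.52696×0.99523×0.98742 = -0.117100 + 0.517849 = 0.400749.
Q̄ = (S_0/π) × [bracket] = (1361/π) × 0.400749 = 173.61 W/m².
— Configuration B (ϕ=+32.5°):
Solar declination: sin δ = sin ε · sin L_s = sin 23.44° × sin 184.1° = -0.02844, so δ = -1.630°.
cos h₀ = −tan(+32.5°) tan(-1.630°) = 0.0181, h₀ = 1.5527 rad.
Bracket: h₀ sin ϕ sin δ + cos ϕ cos δ sin h₀ = 1.5527×0.53730×-0.02844 + 0.84339×0.99960×0.99984 = -0.023727 + 0.842918 = 0.819191.
Q̄ = (S_0/π) × [bracket] = (1361/π) × 0.819191 = 354.89 W/m².
Ratio Q̄_A / Q̄_B = 173.61 / 354.89 = 0.4892.

Q̄_A / Q̄_B ≈ 0.489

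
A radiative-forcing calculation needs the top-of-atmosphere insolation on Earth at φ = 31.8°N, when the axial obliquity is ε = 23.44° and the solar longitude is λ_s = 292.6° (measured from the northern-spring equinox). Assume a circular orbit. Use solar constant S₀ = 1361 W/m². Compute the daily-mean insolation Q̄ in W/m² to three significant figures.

Q̄ ≈ 221 W/m²

Solar declination: sin δ = sin ε · sin λ_s = sin 23.44° × sin 292.6° = -0.36724, so δ = -21.546°.
cos H₀ = −tan(+31.8°) tan(-21.546°) = 0.2448, H₀ = 1.3235 rad.
Bracket: H₀ sin φ sin δ + cos φ cos δ sin H₀ = 1.3235×0.52696×-0.36724 + 0.84989×0.93013×0.96957 = -0.256125 + 0.766453 = 0.510328.
Q̄ = (S₀/π) × [bracket] = (1361/π) × 0.510328 = 221.1 W/m².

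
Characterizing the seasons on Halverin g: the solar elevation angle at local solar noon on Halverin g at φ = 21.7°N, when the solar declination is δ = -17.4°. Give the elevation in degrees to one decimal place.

50.9°

At local noon the hour angle is zero, so the zenith angle equals |φ − δ| = |+21.7° − (-17.400°)| = 39.100°.
Elevation = 90° − 39.100° = 50.9°.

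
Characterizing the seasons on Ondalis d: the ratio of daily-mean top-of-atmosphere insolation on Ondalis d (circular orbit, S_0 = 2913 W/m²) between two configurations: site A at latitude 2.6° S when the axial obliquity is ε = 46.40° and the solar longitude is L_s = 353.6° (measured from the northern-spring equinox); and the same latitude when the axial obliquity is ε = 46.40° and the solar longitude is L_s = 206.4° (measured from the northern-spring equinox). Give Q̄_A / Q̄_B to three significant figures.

Q̄_A / Q̄_B ≈ 1.03

— Configuration A (ϕ=-2.6°):
Solar declination: sin δ = sin ε · sin L_s = sin 46.40° × sin 353.6° = -0.08072, so δ = -4.630°.
cos h₀ = −tan(-2.6°) tan(-4.630°) = -0.0037, h₀ = 1.5745 rad.
Bracket: h₀ sin ϕ sin δ + cos ϕ cos δ sin h₀ = 1.5745×-0.04536×-0.08072 + 0.99897×0.99674×0.99999 = 0.005765 + 0.995703 = 1.001468.
Q̄ = (S_0/π) × [bracket] = (2913/π) × 1.001468 = 928.60 W/m².
— Configuration B (ϕ=-2.6°):
Solar declination: sin δ = sin ε · sin L_s = sin 46.40° × sin 206.4° = -0.32199, so δ = -18.783°.
cos h₀ = −tan(-2.6°) tan(-18.783°) = -0.0154, h₀ = 1.5862 rad.
Bracket: h₀ sin ϕ sin δ + cos ϕ cos δ sin h₀ = 1.5862×-0.04536×-0.32199 + 0.99897×0.94674×0.99988 = 0.023167 + 0.945651 = 0.968818.
Q̄ = (S_0/π) × [bracket] = (2913/π) × 0.968818 = 898.32 W/m².
Ratio Q̄_A / Q̄_B = 928.60 / 898.32 = 1.034.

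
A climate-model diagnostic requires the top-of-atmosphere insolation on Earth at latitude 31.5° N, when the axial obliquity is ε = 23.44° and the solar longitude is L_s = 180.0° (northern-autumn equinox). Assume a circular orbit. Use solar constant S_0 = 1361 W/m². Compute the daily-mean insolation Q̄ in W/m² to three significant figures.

Q̄ ≈ 369 W/m²

Solar declination: sin δ = sin ε · sin L_s = sin 23.44° × sin 180.0° = 0.00000, so δ = +0.000°.
cos h₀ = −tan(+31.5°) tan(+0.000°) = -0.0000, h₀ = 1.5708 rad.
Bracket: h₀ sin ϕ sin δ + cos ϕ cos δ sin h₀ = 1.5708×0.52250×0.00000 + 0.85264×1.00000×1.00000 = 0.000000 + 0.852640 = 0.852640.
Q̄ = (S_0/π) × [bracket] = (1361/π) × 0.852640 = 369.4 W/m².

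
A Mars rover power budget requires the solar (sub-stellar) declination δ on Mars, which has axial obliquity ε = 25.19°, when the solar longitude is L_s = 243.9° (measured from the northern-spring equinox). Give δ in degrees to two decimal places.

sin δ = sin ε · sin L_s = sin 25.19° × sin 243.9° = -0.382220.
δ = arcsin(-0.382220) = -22.47°.

δ = -22.47°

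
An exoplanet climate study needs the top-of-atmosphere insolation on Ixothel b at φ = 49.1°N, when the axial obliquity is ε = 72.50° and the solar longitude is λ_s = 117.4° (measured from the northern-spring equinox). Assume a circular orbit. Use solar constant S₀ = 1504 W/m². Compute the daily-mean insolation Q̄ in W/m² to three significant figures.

Q̄ ≈ 963 W/m²

Solar declination: sin δ = sin ε · sin λ_s = sin 72.50° × sin 117.4° = 0.84672, so δ = +57.857°.
cos H₀ = −tan(+49.1°) tan(+57.857°) = -1.8373 ≤ −1 ⇒ polar day, H₀ = π.
Bracket: H₀ sin φ sin δ + cos φ cos δ sin H₀ = 3.1416×0.75585×0.84672 + 0.65474×0.53203×0.00000 = 2.010603 + 0.000000 = 2.010603.
Q̄ = (S₀/π) × [bracket] = (1504/π) × 2.010603 = 962.6 W/m².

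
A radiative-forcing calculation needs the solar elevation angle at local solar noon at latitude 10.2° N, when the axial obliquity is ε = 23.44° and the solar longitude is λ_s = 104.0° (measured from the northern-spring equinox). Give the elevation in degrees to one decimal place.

77.5°

Solar declination: sin δ = sin ε · sin λ_s = sin 23.44° × sin 104.0° = 0.38597, so δ = +22.704°.
At local noon the hour angle is zero, so the zenith angle equals |φ − δ| = |+10.2° − (+22.704°)| = 12.504°.
Elevation = 90° − 12.504° = 77.5°.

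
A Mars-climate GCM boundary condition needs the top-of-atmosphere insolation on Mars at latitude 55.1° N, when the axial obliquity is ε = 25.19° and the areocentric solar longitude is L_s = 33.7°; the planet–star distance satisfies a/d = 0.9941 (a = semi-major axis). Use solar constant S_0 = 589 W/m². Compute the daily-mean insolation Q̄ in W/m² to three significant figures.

Q̄ ≈ 166 W/m²

sin δ = sin 25.19° × sin 33.7° = 0.23615, so δ = +13.660°.
cos h₀ = −tan(+55.1°) tan(+13.660°) = -0.3484, h₀ = 1.9266 rad.
Bracket: h₀ sin ϕ sin δ + cos ϕ cos δ sin h₀ = 1.9266×0.82015×0.23615 + 0.57215×0.97172×0.93736 = 0.373141 + 0.521144 = 0.894285.
Inverse-square distance factor (a/d)² = 0.9941² = 0.988235.
Q̄ = (S_0/π) × 0.988235 × [bracket] = (589/π) × 0.988235 × 0.894285 = 165.7 W/m².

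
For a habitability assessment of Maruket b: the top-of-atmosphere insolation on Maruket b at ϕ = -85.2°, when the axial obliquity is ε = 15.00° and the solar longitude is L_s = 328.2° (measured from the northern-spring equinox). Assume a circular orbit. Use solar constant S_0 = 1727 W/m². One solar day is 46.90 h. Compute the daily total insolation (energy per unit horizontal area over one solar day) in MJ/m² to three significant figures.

39.6 MJ/m²

Solar declination: sin δ = sin ε · sin L_s = sin 15.00° × sin 328.2° = -0.13639, so δ = -7.839°.
cos h₀ = −tan(-85.2°) tan(-7.839°) = -1.6395 ≤ −1 ⇒ polar day, h₀ = π.
Bracket: h₀ sin ϕ sin δ + cos ϕ cos δ sin h₀ = 3.1416×-0.99649×-0.13639 + 0.08368×0.99066×0.00000 = 0.426979 + 0.000000 = 0.426979.
Q̄ = (S_0/π) × [bracket] = (1727/π) × 0.426979 = 234.72 W/m².
Daily total = Q̄ × 46.90 h × 3600 s/h = 234.72 × 46.90 × 3600 / 10⁶ = 39.63 MJ/m².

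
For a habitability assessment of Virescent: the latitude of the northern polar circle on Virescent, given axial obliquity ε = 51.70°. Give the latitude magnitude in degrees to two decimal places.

The polar circle is the lowest latitude that experiences at least one full rotation of continuous daylight at the northern-summer solstice; it lies at |ϕ| = 90° − ε = 90° − 51.70° = 38.30°.

38.30°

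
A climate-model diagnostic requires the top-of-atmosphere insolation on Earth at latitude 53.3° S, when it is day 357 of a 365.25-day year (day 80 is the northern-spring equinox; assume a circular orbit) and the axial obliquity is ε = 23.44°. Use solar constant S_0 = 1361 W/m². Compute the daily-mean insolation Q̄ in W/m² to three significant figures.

Q̄ ≈ 496 W/m²

Solar longitude: L_s = 360° × (357 − 80)/365.25 = 273.018°.
sin δ = sin 23.44° × sin 273.018° = -0.39724, so δ = -23.406°.
cos h₀ = −tan(-53.3°) tan(-23.406°) = -0.5807, h₀ = 2.1904 rad.
Bracket: h₀ sin ϕ sin δ + cos ϕ cos δ sin h₀ = 2.1904×-0.80178×-0.39724 + 0.59763×0.91772×0.81411 = 0.697640 + 0.446504 = 1.144144.
Q̄ = (S_0/π) × [bracket] = (1361/π) × 1.144144 = 495.7 W/m².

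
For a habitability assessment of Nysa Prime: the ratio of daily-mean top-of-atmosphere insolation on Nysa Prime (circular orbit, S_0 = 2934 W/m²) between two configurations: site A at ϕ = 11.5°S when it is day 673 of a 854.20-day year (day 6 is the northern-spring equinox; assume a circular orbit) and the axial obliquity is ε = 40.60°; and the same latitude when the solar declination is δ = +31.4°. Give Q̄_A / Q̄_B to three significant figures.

— Configuration A (ϕ=-11.5°):
Solar longitude: L_s = 360° × (673 − 6)/854.20 = 281.105°.
sin δ = sin 40.60° × sin 281.105° = -0.63859, so δ = -39.687°.
cos h₀ = −tan(-11.5°) tan(-39.687°) = -0.1688, h₀ = 1.7404 rad.
Bracket: h₀ sin ϕ sin δ + cos ϕ cos δ sin h₀ = 1.7404×-0.19937×-0.63859 + 0.97992×0.76955×0.98565 = 0.221580 + 0.743276 = 0.964856.
Q̄ = (S_0/π) × [bracket] = (2934/π) × 0.964856 = 901.10 W/m².
— Configuration B (ϕ=-11.5°):
cos h₀ = −tan(-11.5°) tan(+31.400°) = 0.1242, h₀ = 1.4463 rad.
Bracket: h₀ sin ϕ sin δ + cos ϕ cos δ sin h₀ = 1.4463×-0.19937×0.52101 + 0.97992×0.85355×0.99226 = -0.150233 + 0.829937 = 0.679704.
Q̄ = (S_0/π) × [bracket] = (2934/π) × 0.679704 = 634.79 W/m².
Ratio Q̄_A / Q̄_B = 901.10 / 634.79 = 1.420.

Q̄_A / Q̄_B ≈ 1.42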